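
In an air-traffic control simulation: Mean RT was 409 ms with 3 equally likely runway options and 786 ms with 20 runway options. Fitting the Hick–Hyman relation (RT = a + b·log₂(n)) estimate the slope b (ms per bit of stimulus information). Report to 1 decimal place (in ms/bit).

137.7 ms/bit

b = (RT₂ − RT₁)/(log₂ n₂ − log₂ n₁) = (786 − 409)/(4.3219 − 1.5850) = 137.744 ms/bit.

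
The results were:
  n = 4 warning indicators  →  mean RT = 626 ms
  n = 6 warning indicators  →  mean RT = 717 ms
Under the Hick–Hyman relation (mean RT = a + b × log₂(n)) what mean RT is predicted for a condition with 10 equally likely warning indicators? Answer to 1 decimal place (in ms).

831.6 ms

Fit slope and intercept:
  b = (717 − 626) / (log₂ 6 − log₂ 4) = 91 / (2.5850 − 2) = 155.566 ms/bit
  a = 626 − 155.566 × 2 = 314.869 ms
Then RT(10) = 314.869 + 155.566 × log₂ 10 = 314.869 + 155.566 × 3.3219 ≈ 831.646 ms.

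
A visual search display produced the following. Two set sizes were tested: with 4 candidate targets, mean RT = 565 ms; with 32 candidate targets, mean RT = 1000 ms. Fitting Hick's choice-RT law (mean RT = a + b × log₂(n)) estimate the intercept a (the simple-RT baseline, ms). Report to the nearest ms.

The slope on a log₂ axis is (1000 − 565) / (5 − 2) = 145 ms/bit.
Intercept: a = 565 − 145·log₂(4) = 275.000 ms.

275 ms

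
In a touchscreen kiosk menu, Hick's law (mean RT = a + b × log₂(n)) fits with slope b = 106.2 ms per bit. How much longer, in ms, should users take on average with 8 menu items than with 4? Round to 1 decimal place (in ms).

106.2 ms

ΔRT = (a + b log₂ n₂) − (a + b log₂ n₁) = b·(log₂ n₂ − log₂ n₁).
log₂(8) − log₂(4) = log₂(8/4) = log₂(2) = 1.
ΔRT = 106.2 × 1.0000 = 106.200 ms.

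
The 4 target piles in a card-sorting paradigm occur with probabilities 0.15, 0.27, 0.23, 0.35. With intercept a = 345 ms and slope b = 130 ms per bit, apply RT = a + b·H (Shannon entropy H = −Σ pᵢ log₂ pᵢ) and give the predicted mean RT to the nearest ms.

H = 0.15·log₂(1/0.15) + 0.27·log₂(1/0.27) + 0.23·log₂(1/0.23) + 0.35·log₂(1/0.35) = 1.9383 bits.
RT = 345 + 130 × 1.9383 = 596.98 ms.

597 ms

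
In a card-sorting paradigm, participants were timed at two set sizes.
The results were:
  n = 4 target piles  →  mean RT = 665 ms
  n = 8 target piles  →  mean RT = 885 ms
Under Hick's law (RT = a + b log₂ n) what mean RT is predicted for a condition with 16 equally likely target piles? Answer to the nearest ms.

Fit slope and intercept:
  b = (885 − 665) / (log₂ 8 − log₂ 4) = 220 / (3 − 2) = 220 ms/bit
  a = 665 − 220 × 2 = 225 ms
Then RT(16) = 225 + 220 × log₂ 16 = 225 + 220 × 4 ≈ 1105.000 ms.

1105 ms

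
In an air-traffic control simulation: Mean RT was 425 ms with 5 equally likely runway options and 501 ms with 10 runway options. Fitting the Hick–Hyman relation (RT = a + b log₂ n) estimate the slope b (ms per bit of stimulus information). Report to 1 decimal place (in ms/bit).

The slope on a log₂ axis is (501 − 425) / (3.3219 − 2.3219) = 76.000 ms/bit.

76.0 ms/bit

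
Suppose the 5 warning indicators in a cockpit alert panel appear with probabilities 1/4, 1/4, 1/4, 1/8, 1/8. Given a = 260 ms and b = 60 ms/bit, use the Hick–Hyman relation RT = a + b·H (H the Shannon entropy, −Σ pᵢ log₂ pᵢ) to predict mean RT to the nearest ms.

395 ms

H = −Σ pᵢ log₂ pᵢ = 0.25·2 + 0.25·2 + 0.25·2 + 0.125·3 + 0.125·3 = 2.250 bits.
RT = 260 + 60 × 2.250 = 395.00 ms.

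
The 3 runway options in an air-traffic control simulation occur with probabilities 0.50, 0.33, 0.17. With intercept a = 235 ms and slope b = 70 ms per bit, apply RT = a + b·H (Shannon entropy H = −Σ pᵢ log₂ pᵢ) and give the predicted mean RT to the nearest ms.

Entropy contributions −pᵢ log₂ pᵢ: 0.5000, 0.5278, 0.4346; sum H = 1.4624 bits.
RT = a + bH = 235 + 70·1.4624 = 337.37 ms.

337 ms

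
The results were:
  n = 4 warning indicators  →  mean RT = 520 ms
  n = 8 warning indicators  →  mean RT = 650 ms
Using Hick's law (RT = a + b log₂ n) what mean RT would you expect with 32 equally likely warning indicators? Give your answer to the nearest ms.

RT is linear in log₂ n, so two points fix the line:
  b = (650 − 520) / (log₂ 8 − log₂ 4) = 130 / (3 − 2) = 130 ms/bit
  a = 520 − 130 × 2 = 260 ms
Then RT(32) = 260 + 130 × log₂ 32 = 260 + 130 × 5 ≈ 910.000 ms.

910 ms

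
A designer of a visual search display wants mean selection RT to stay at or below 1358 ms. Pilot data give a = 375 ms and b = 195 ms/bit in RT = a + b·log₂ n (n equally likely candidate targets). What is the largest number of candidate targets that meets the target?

195·log₂ n ≤ 1358 − 375 = 983, giving log₂ n ≤ 5.0410 and n ≤ 32.923. The largest whole number is 32.

32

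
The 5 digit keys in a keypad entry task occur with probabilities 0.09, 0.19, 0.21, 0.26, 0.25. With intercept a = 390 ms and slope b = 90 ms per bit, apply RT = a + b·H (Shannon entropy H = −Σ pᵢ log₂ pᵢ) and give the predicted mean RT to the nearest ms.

592 ms

Entropy contributions −pᵢ log₂ pᵢ: 0.3127, 0.4552, 0.4728, 0.5053, 0.5000; sum H = 2.2460 bits.
RT = a + bH = 390 + 90·2.2460 = 592.14 ms.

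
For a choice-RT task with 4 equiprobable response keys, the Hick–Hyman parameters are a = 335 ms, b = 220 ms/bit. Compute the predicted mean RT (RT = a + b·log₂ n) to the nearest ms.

775 ms

log₂(4) = 2 bits, so RT = 335 + 220 × 2 ≈ 775.000 ms.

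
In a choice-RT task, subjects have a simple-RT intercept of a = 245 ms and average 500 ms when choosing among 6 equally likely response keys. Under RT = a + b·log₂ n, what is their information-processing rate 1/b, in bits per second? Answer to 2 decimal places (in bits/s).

10.14 bits/s

Choice component = 500 − 245 = 255 ms over log₂(6) = 2.5850 bits.
b = 255 / 2.5850 = 98.647 ms/bit, so 1/b = 10.137 bits/s.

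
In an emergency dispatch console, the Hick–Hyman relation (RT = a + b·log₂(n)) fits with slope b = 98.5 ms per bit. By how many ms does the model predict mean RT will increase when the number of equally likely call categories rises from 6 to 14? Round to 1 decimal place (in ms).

120.4 ms

ΔRT = (a + b log₂ n₂) − (a + b log₂ n₁) = b·(log₂ n₂ − log₂ n₁).
log₂(14) − log₂(6) = 3.8074 − 2.5850 = 1.2224.
ΔRT = 98.5 × 1.2224 = 120.406 ms.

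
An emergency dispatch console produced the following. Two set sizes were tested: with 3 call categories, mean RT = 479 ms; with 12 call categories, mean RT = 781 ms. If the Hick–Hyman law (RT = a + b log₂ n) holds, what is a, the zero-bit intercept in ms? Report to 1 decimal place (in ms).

239.7 ms

Slope: b = (781 − 479) / (log₂ 12 − log₂ 3) = 302/2.0000 = 151.000 ms/bit.
Intercept: a = 479 − 151.000·log₂(3) = 239.671 ms.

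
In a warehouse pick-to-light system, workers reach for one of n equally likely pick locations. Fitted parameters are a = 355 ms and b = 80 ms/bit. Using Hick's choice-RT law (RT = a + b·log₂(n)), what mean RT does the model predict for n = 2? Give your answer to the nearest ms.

435 ms

log₂(2) = 1 bits, so RT = 355 + 80 × 1 ≈ 435.000 ms.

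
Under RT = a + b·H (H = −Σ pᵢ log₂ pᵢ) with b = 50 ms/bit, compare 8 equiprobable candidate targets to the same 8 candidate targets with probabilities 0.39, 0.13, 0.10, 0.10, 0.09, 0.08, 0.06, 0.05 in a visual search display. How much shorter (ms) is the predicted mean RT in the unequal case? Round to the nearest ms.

18 ms

Equiprobable entropy H₀ = log₂ 8 = 3.0000 bits.
Skewed entropy H = −Σ pᵢ log₂ pᵢ = 2.6406 bits.
ΔRT = b·(H₀ − H) = 50 × 0.3594 = 17.97 ms.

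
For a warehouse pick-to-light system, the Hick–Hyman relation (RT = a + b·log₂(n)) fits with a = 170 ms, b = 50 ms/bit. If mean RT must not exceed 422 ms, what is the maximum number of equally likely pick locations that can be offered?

50·log₂ n ≤ 422 − 170 = 252, giving log₂ n ≤ 5.0400 and n ≤ 32.900. The largest whole number is 32.

32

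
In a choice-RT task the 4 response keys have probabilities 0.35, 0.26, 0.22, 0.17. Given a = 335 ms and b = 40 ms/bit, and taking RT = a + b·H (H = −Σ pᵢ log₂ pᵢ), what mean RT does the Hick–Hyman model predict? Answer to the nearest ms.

413 ms

H = 0.35·log₂(1/0.35) + 0.26·log₂(1/0.26) + 0.22·log₂(1/0.22) + 0.17·log₂(1/0.17) = 1.9505 bits.
RT = 335 + 40 × 1.9505 = 413.02 ms.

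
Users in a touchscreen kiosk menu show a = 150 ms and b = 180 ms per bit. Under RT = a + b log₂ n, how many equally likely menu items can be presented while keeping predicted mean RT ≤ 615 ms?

5

Information budget: (615 − 150)/180 = 2.5833 bits, so n ≤ 2^2.5833 = 5.993 → at most 5.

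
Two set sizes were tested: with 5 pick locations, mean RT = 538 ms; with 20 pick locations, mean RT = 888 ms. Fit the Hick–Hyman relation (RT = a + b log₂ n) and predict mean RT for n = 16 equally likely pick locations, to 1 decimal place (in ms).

831.7 ms

RT is linear in log₂ n, so two points fix the line:
  b = (888 − 538) / (log₂ 20 − log₂ 5) = 350 / (4.3219 − 2.3219) = 175.000 ms/bit
  a = 538 − 175.000 × 2.3219 = 131.663 ms
Then RT(16) = 131.663 + 175.000 × log₂ 16 = 131.663 + 175.000 × 4 ≈ 831.663 ms.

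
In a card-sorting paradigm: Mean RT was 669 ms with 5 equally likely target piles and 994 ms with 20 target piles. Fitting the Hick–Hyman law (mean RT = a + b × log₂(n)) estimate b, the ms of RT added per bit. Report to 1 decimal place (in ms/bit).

The slope on a log₂ axis is (994 − 669) / (4.3219 − 2.3219) = 162.500 ms/bit.

162.5 ms/bit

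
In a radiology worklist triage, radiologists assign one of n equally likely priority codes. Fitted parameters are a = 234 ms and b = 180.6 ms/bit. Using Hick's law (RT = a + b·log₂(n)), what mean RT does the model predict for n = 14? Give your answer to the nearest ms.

log₂(14) = 3.8074 bits, so RT = 234 + 180.6 × 3.8074 ≈ 921.608 ms.

922 ms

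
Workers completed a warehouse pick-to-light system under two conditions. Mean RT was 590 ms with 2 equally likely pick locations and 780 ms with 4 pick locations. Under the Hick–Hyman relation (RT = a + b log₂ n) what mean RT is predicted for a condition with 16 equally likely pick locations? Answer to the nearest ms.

1160 ms

With log₂ n on the abscissa the relation is linear; from the two conditions:
  b = (780 − 590) / (log₂ 4 − log₂ 2) = 190 / (2 − 1) = 190 ms/bit
  a = 590 − 190 × 1 = 400 ms
Then RT(16) = 400 + 190 × log₂ 16 = 400 + 190 × 4 ≈ 1160.000 ms.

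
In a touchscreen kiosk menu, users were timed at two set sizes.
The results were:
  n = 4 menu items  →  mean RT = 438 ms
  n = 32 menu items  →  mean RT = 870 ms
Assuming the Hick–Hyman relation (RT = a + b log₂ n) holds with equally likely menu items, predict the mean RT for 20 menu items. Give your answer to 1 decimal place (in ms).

772.4 ms

Solve the two-equation system in a and b:
  b = (870 − 438) / (log₂ 32 − log₂ 4) = 432 / (5 − 2) = 144.000 ms/bit
  a = 438 − 144.000 × 2 = 150.000 ms
Then RT(20) = 150.000 + 144.000 × log₂ 20 = 150.000 + 144.000 × 4.3219 ≈ 772.358 ms.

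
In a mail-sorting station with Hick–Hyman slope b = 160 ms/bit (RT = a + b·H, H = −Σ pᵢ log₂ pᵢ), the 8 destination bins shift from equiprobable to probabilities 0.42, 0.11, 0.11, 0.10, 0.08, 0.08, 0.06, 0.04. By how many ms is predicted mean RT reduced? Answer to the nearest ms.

The RT saving is b·ΔH. Equiprobable H₀ = log₂(8) = 3.0000 bits; with the given probabilities H = 2.5707 bits.
b·(H₀ − H) = 160 × (3.0000 − 2.5707) = 68.69 ms.

69 ms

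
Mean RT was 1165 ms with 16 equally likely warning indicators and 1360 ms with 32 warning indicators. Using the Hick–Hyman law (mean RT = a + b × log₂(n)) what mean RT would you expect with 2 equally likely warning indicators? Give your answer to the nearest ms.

580 ms

Fit slope and intercept:
  b = (1360 − 1165) / (log₂ 32 − log₂ 16) = 195 / (5 − 4) = 195 ms/bit
  a = 1165 − 195 × 4 = 385 ms
Then RT(2) = 385 + 195 × log₂ 2 = 385 + 195 × 1 ≈ 580.000 ms.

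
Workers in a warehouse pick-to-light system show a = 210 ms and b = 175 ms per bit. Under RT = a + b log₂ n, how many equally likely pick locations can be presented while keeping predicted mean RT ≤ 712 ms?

7

175·log₂ n ≤ 712 − 210 = 502, giving log₂ n ≤ 2.8686 and n ≤ 7.303. The largest whole number is 7.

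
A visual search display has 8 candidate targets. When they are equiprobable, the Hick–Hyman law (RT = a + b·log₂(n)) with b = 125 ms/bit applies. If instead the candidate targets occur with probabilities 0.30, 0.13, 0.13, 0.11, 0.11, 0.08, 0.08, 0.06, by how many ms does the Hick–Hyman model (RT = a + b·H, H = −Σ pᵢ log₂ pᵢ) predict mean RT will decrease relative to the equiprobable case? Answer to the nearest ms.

The RT saving is b·ΔH. Equiprobable H₀ = log₂(8) = 3.0000 bits; with the given probabilities H = 2.8135 bits.
b·(H₀ − H) = 125 × (3.0000 − 2.8135) = 23.31 ms.

23 ms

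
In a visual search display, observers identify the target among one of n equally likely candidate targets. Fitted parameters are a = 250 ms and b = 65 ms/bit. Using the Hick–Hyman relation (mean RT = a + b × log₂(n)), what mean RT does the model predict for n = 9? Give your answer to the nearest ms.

456 ms

log₂(9) = 3.1699 bits, so RT = 250 + 65 × 3.1699 ≈ 456.045 ms.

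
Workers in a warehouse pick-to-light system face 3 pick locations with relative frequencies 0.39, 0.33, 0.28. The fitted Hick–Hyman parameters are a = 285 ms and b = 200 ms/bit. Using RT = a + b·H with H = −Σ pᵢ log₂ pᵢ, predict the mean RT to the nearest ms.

599 ms

H = 0.39·log₂(1/0.39) + 0.33·log₂(1/0.33) + 0.28·log₂(1/0.28) = 1.5718 bits.
RT = 285 + 200 × 1.5718 = 599.37 ms.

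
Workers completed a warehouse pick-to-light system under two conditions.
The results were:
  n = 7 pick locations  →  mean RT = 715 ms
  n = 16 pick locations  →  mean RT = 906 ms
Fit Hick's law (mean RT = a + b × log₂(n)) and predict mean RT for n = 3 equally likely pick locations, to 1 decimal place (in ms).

519.2 ms

Solve the two-equation system in a and b:
  b = (906 − 715) / (log₂ 16 − log₂ 7) = 191 / (4 − 2.8074) = 160.148 ms/bit
  a = 715 − 160.148 × 2.8074 = 265.407 ms
Then RT(3) = 265.407 + 160.148 × log₂ 3 = 265.407 + 160.148 × 1.5850 ≈ 519.236 ms.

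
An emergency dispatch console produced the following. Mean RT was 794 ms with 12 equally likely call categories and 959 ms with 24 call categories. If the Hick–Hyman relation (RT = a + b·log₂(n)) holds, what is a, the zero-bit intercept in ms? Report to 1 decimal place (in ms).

202.5 ms

The slope on a log₂ axis is (959 − 794) / (4.5850 − 3.5850) = 165.000 ms/bit.
a = RT₁ − b·log₂ n₁ = 794 − 165.000 × 3.5850 = 202.481 ms.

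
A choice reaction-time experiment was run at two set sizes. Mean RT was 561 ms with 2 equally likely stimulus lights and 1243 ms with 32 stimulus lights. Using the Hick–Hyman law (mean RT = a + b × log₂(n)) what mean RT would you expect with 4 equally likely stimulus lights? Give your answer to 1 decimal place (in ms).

RT is linear in log₂ n, so two points fix the line:
  b = (1243 − 561) / (log₂ 32 − log₂ 2) = 682 / (5 − 1) = 170.500 ms/bit
  a = 561 − 170.500 × 1 = 390.500 ms
Then RT(4) = 390.500 + 170.500 × log₂ 4 = 390.500 + 170.500 × 2 ≈ 731.500 ms.

731.5 ms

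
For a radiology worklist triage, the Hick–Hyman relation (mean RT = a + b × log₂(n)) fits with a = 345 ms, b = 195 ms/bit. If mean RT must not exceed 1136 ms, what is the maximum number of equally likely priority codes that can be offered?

195·log₂ n ≤ 1136 − 345 = 791, giving log₂ n ≤ 4.0564 and n ≤ 16.638. The largest whole number is 16.

16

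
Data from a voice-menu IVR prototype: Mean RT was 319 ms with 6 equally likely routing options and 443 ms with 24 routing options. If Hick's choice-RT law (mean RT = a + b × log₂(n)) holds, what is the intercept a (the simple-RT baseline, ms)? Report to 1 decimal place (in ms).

158.7 ms

b = (RT₂ − RT₁)/(log₂ n₂ − log₂ n₁) = (443 − 319)/(4.5850 − 2.5850) = 62.000 ms/bit.
Intercept: a = 319 − 62.000·log₂(6) = 158.732 ms.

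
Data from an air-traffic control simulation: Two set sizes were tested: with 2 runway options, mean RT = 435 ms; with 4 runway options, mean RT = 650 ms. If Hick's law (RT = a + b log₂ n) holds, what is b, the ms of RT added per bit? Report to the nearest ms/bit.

Slope: b = (650 − 435) / (log₂ 4 − log₂ 2) = 215/1.0000 = 215 ms/bit.

215 ms/bit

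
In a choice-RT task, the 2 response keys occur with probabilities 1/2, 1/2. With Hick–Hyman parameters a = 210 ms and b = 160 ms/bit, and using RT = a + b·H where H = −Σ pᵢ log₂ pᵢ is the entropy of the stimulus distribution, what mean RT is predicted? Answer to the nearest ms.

370 ms

Each term −pᵢ log₂ pᵢ: 0.5·1 + 0.5·1; summed, H = 1.000 bits.
Mean RT = a + bH = 210 + 160·1.000 = 370.00 ms.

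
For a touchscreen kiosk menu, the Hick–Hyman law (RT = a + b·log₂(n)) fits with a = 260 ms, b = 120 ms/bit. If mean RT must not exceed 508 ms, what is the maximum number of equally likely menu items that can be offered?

4

Information budget: (508 − 260)/120 = 2.0667 bits, so n ≤ 2^2.0667 = 4.189 → at most 4.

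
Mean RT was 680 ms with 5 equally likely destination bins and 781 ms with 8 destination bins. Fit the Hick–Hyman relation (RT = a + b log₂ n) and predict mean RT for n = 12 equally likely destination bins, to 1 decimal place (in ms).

868.1 ms

Solve the two-equation system in a and b:
  b = (781 − 680) / (log₂ 8 − log₂ 5) = 101 / (3 − 2.3219) = 148.952 ms/bit
  a = 680 − 148.952 × 2.3219 = 334.145 ms
Then RT(12) = 334.145 + 148.952 × log₂ 12 = 334.145 + 148.952 × 3.5850 ≈ 868.131 ms.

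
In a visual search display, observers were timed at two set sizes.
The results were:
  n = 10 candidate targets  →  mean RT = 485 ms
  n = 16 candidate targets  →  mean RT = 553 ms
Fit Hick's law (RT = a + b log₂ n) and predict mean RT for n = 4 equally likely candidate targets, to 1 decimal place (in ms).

352.4 ms

Solve the two-equation system in a and b:
  b = (553 − 485) / (log₂ 16 − log₂ 10) = 68 / (4 − 3.3219) = 100.284 ms/bit
  a = 485 − 100.284 × 3.3219 = 151.863 ms
Then RT(4) = 151.863 + 100.284 × log₂ 4 = 151.863 + 100.284 × 2 ≈ 352.431 ms.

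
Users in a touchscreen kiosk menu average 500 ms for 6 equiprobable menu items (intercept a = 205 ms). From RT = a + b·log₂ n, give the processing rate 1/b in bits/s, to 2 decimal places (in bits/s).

b = (500 − 205)/log₂ 6 = 295/2.5850 = 114.122 ms per bit = 0.11412 s/bit; the reciprocal is 8.763 bits/s.

8.76 bits/s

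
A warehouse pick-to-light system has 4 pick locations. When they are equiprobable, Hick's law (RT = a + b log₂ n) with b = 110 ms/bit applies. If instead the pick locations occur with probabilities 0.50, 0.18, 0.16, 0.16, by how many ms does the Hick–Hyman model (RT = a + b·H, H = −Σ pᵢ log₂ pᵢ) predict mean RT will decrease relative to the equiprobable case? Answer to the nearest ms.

23 ms

Equiprobable entropy H₀ = log₂ 4 = 2.0000 bits.
Skewed entropy H = −Σ pᵢ log₂ pᵢ = 1.7913 bits.
ΔRT = b·(H₀ − H) = 110 × 0.2087 = 22.95 ms.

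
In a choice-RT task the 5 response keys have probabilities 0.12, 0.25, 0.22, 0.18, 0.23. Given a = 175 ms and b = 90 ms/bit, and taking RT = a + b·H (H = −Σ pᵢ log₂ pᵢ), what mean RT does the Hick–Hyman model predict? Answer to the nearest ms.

380 ms

Entropy contributions −pᵢ log₂ pᵢ: 0.3671, 0.5000, 0.4806, 0.4453, 0.4877; sum H = 2.2806 bits.
RT = a + bH = 175 + 90·2.2806 = 380.26 ms.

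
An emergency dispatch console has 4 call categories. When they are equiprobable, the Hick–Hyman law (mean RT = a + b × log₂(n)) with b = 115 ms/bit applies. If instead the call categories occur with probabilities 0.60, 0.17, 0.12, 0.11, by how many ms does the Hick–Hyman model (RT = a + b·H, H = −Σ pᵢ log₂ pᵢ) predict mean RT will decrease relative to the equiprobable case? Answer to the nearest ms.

47 ms

The RT saving is b·ΔH. Equiprobable H₀ = log₂(4) = 2.0000 bits; with the given probabilities H = 1.5941 bits.
b·(H₀ − H) = 115 × (2.0000 − 1.5941) = 46.68 ms.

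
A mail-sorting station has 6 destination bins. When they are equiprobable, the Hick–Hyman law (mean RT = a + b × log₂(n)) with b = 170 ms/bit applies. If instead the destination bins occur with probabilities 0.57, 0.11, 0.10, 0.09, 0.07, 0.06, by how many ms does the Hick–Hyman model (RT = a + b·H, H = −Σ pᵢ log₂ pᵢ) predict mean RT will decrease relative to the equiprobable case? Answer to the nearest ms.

Equiprobable entropy H₀ = log₂ 6 = 2.5850 bits.
Skewed entropy H = −Σ pᵢ log₂ pᵢ = 1.9695 bits.
ΔRT = b·(H₀ − H) = 170 × 0.6155 = 104.63 ms.

105 ms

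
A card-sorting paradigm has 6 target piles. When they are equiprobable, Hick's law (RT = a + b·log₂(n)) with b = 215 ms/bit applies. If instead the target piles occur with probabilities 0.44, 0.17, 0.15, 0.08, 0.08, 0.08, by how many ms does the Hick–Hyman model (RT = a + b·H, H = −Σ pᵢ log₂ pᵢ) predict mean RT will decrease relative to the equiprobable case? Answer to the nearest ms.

The RT saving is b·ΔH. Equiprobable H₀ = log₂(6) = 2.5850 bits; with the given probabilities H = 2.2408 bits.
b·(H₀ − H) = 215 × (2.5850 − 2.2408) = 73.99 ms.

74 ms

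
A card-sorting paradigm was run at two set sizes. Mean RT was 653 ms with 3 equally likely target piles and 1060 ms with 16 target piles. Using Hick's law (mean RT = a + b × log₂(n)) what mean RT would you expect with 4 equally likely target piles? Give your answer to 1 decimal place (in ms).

722.9 ms

With log₂ n on the abscissa the relation is linear; from the two conditions:
  b = (1060 − 653) / (log₂ 16 − log₂ 3) = 407 / (4 − 1.5850) = 168.527 ms/bit
  a = 653 − 168.527 × 1.5850 = 385.890 ms
Then RT(4) = 385.890 + 168.527 × log₂ 4 = 385.890 + 168.527 × 2 ≈ 722.945 ms.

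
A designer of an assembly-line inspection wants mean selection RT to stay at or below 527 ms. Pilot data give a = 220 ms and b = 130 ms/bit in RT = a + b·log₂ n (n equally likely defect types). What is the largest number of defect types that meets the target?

5

Set 220 + 130·log₂ n ≤ 527 → log₂ n ≤ (527 − 220)/130 = 2.3615.
So n ≤ 2^2.3615 = 5.139; the largest integer n is 5.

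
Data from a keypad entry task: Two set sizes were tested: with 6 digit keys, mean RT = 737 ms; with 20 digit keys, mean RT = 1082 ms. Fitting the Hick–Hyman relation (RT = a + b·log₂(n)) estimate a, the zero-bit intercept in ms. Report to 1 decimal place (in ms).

223.6 ms

Slope: b = (1082 − 737) / (log₂ 20 − log₂ 6) = 345/1.7370 = 198.622 ms/bit.
Intercept: a = 737 − 198.622·log₂(6) = 223.569 ms.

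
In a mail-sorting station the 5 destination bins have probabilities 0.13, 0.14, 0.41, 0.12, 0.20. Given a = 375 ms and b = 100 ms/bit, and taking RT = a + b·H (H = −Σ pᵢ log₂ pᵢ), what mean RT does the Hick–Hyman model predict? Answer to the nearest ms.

589 ms

H = 0.13·log₂(1/0.13) + 0.14·log₂(1/0.14) + 0.41·log₂(1/0.41) + 0.12·log₂(1/0.12) + 0.20·log₂(1/0.20) = 2.1386 bits.
RT = 375 + 100 × 2.1386 = 588.86 ms.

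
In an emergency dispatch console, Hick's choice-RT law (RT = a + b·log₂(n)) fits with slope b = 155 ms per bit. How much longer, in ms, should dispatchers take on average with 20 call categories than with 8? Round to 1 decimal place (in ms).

ΔRT = (a + b log₂ n₂) − (a + b log₂ n₁) = b·(log₂ n₂ − log₂ n₁).
log₂(20) − log₂(8) = 4.3219 − 3 = 1.3219.
ΔRT = 155 × 1.3219 = 204.899 ms.

204.9 ms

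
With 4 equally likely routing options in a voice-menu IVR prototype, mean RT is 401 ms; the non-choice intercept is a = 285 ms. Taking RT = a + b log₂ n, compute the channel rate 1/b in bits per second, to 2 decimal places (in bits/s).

b = (401 − 285)/log₂ 4 = 116/2 = 58.000 ms per bit = 0.05800 s/bit; the reciprocal is 17.241 bits/s.

17.24 bits/s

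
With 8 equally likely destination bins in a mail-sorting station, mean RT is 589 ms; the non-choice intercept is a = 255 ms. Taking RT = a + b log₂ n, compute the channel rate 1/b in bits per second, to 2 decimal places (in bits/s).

8.98 bits/s

Choice component = 589 − 255 = 334 ms over log₂(8) = 3 bits.
b = 334 / 3 = 111.333 ms/bit, so 1/b = 8.982 bits/s.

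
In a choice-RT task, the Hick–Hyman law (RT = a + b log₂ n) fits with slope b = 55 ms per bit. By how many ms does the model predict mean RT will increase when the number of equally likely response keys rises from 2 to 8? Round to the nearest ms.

110 ms

ΔRT = (a + b log₂ n₂) − (a + b log₂ n₁) = b·(log₂ n₂ − log₂ n₁).
log₂(8) − log₂(2) = log₂(8/2) = log₂(4) = 2.
ΔRT = 55 × 2.0000 = 110.000 ms.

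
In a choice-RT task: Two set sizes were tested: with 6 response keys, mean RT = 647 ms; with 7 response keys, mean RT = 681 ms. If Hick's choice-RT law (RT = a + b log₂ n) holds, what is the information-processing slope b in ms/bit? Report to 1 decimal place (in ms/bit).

152.9 ms/bit

The slope on a log₂ axis is (681 − 647) / (2.8074 − 2.5850) = 152.883 ms/bit.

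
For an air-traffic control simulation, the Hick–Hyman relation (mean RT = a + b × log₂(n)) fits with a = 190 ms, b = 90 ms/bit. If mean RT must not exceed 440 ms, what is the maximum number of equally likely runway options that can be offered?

6

Set 190 + 90·log₂ n ≤ 440 → log₂ n ≤ (440 − 190)/90 = 2.7778.
So n ≤ 2^2.7778 = 6.858; the largest integer n is 6.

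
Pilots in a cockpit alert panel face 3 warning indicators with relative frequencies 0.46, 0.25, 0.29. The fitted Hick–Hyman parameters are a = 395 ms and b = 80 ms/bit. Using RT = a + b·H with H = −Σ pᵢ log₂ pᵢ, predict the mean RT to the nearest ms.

518 ms

Entropy contributions −pᵢ log₂ pᵢ: 0.5153, 0.5000, 0.5179; sum H = 1.5332 bits.
RT = a + bH = 395 + 80·1.5332 = 517.66 ms.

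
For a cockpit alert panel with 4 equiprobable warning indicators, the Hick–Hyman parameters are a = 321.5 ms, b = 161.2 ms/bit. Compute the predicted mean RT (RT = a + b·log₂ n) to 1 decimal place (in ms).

log₂(4) = 2 bits, so RT = 321.5 + 161.2 × 2 ≈ 643.900 ms.

643.9 ms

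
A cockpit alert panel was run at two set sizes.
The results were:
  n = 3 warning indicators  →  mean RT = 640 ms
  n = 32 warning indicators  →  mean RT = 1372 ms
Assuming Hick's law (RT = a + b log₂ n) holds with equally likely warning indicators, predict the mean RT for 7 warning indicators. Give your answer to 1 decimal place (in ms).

902.0 ms

Solve the two-equation system in a and b:
  b = (1372 − 640) / (log₂ 32 − log₂ 3) = 732 / (5 − 1.5850) = 214.346 ms/bit
  a = 640 − 214.346 × 1.5850 = 300.269 ms
Then RT(7) = 300.269 + 214.346 × log₂ 7 = 300.269 + 214.346 × 2.8074 ≈ 902.015 ms.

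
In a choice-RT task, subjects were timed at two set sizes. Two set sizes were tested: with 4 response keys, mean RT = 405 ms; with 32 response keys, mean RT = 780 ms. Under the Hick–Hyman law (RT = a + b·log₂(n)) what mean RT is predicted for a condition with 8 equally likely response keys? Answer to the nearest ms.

RT is linear in log₂ n, so two points fix the line:
  b = (780 − 405) / (log₂ 32 − log₂ 4) = 375 / (5 − 2) = 125 ms/bit
  a = 405 − 125 × 2 = 155 ms
Then RT(8) = 155 + 125 × log₂ 8 = 155 + 125 × 3 ≈ 530.000 ms.

530 ms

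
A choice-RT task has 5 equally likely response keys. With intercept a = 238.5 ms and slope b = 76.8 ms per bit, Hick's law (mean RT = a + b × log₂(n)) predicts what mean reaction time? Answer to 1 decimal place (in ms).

log₂(5) = 2.3219 bits, so RT = 238.5 + 76.8 × 2.3219 ≈ 416.824 ms.

416.8 ms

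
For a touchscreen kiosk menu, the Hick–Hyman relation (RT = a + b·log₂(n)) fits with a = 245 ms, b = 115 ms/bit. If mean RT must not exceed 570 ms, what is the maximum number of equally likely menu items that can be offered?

7

Set 245 + 115·log₂ n ≤ 570 → log₂ n ≤ (570 − 245)/115 = 2.8261.
So n ≤ 2^2.8261 = 7.091; the largest integer n is 7.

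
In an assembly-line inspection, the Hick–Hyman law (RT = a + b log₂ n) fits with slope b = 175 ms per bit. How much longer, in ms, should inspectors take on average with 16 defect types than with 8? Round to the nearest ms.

ΔRT = (a + b log₂ n₂) − (a + b log₂ n₁) = b·(log₂ n₂ − log₂ n₁).
log₂(16) − log₂(8) = log₂(16/8) = log₂(2) = 1.
ΔRT = 175 × 1.0000 = 175.000 ms.

175 ms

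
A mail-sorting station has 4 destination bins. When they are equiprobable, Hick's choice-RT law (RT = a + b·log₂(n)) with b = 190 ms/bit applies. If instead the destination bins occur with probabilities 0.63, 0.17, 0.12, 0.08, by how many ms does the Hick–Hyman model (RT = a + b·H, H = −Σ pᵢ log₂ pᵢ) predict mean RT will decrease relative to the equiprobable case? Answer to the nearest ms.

Equiprobable entropy H₀ = log₂ 4 = 2.0000 bits.
Skewed entropy H = −Σ pᵢ log₂ pᵢ = 1.5131 bits.
ΔRT = b·(H₀ − H) = 190 × 0.4869 = 92.51 ms.

93 ms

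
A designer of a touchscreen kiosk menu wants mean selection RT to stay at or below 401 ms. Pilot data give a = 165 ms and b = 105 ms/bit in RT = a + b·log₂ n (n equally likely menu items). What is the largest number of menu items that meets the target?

4

Information budget: (401 − 165)/105 = 2.2476 bits, so n ≤ 2^2.2476 = 4.749 → at most 4.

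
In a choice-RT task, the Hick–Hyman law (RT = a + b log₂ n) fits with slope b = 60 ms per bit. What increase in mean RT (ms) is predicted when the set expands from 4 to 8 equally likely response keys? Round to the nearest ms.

ΔRT = (a + b log₂ n₂) − (a + b log₂ n₁) = b·(log₂ n₂ − log₂ n₁).
log₂(8) − log₂(4) = log₂(8/4) = log₂(2) = 1.
ΔRT = 60 × 1.0000 = 60.000 ms.

60 ms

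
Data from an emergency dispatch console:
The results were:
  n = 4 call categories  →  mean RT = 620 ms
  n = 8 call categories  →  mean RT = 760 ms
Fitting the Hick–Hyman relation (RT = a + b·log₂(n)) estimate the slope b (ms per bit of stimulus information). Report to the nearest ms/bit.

b = (RT₂ − RT₁)/(log₂ n₂ − log₂ n₁) = (760 − 620)/(3 − 2) = 140 ms/bit.

140 ms/bit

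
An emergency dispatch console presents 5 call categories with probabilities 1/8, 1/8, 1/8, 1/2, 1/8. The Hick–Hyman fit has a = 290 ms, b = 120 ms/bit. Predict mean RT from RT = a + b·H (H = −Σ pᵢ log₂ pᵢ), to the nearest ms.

H = −Σ pᵢ log₂ pᵢ = 0.125·3 + 0.125·3 + 0.125·3 + 0.5·1 + 0.125·3 = 2.000 bits.
RT = 290 + 120 × 2.000 = 530.00 ms.

530 ms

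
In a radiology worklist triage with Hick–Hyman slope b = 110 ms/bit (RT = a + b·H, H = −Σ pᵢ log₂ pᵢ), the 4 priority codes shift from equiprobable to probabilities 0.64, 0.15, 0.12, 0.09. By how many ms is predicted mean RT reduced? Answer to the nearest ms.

55 ms

The RT saving is b·ΔH. Equiprobable H₀ = log₂(4) = 2.0000 bits; with the given probabilities H = 1.5023 bits.
b·(H₀ − H) = 110 × (2.0000 − 1.5023) = 54.74 ms.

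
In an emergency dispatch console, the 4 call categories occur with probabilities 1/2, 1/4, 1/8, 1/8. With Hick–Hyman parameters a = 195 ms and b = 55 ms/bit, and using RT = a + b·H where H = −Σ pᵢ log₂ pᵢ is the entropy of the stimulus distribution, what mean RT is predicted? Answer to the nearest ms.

291 ms

Each term −pᵢ log₂ pᵢ: 0.5·1 + 0.25·2 + 0.125·3 + 0.125·3; summed, H = 1.750 bits.
Mean RT = a + bH = 195 + 55·1.750 = 291.25 ms.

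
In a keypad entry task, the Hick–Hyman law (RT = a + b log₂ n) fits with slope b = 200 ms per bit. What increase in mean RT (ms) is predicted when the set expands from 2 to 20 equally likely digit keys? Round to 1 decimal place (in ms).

664.4 ms

The intercept a cancels: ΔRT = b·(log₂ n₂ − log₂ n₁) = b·log₂(n₂/n₁).
log₂(20) − log₂(2) = 4.3219 − 1 = 3.3219.
ΔRT = 200 × 3.3219 = 664.386 ms.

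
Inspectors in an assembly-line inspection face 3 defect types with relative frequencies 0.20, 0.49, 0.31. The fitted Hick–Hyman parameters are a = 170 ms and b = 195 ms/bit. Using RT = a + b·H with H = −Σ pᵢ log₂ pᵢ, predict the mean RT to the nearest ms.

461 ms

Entropy contributions −pᵢ log₂ pᵢ: 0.4644, 0.5043, 0.5238; sum H = 1.4925 bits.
RT = a + bH = 170 + 195·1.4925 = 461.03 ms.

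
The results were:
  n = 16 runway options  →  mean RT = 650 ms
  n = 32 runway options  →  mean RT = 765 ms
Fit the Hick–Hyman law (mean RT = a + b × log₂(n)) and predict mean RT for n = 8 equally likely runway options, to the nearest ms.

535 ms

Solve the two-equation system in a and b:
  b = (765 − 650) / (log₂ 32 − log₂ 16) = 115 / (5 − 4) = 115 ms/bit
  a = 650 − 115 × 4 = 190 ms
Then RT(8) = 190 + 115 × log₂ 8 = 190 + 115 × 3 ≈ 535.000 ms.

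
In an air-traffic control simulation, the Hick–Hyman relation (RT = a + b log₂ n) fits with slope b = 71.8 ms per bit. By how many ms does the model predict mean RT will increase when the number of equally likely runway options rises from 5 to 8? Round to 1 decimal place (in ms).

48.7 ms

Only the slope matters, since a is common to both: ΔRT = b·log₂(n₂/n₁).
log₂(8) − log₂(5) = 3 − 2.3219 = 0.6781.
ΔRT = 71.8 × 0.6781 = 48.686 ms.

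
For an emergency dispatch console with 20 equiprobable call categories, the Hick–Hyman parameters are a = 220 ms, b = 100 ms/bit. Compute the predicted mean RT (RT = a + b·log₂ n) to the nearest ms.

652 ms

log₂(20) = 4.3219 bits, so RT = 220 + 100 × 4.3219 ≈ 652.193 ms.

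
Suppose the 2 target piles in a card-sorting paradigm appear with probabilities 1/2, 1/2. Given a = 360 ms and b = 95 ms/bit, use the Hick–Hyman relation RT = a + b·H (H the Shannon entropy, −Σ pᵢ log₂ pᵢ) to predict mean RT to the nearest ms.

455 ms

Each term −pᵢ log₂ pᵢ: 0.5·1 + 0.5·1; summed, H = 1.000 bits.
Mean RT = a + bH = 360 + 95·1.000 = 455.00 ms.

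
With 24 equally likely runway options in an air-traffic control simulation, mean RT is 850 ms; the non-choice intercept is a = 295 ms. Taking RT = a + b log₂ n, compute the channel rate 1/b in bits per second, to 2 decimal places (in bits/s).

Choice component = 850 − 295 = 555 ms over log₂(24) = 4.5850 bits.
b = 555 / 4.5850 = 121.048 ms/bit, so 1/b = 8.261 bits/s.

8.26 bits/s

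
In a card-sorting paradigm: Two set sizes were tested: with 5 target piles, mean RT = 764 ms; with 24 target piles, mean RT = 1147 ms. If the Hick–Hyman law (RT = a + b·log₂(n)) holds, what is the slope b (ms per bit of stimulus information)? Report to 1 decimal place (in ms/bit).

b = (RT₂ − RT₁)/(log₂ n₂ − log₂ n₁) = (1147 − 764)/(4.5850 − 2.3219) = 169.242 ms/bit.

169.2 ms/bit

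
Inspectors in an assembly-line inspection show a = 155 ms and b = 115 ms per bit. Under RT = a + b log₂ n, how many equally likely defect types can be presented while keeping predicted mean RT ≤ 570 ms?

12

115·log₂ n ≤ 570 − 155 = 415, giving log₂ n ≤ 3.6087 and n ≤ 12.199. The largest whole number is 12.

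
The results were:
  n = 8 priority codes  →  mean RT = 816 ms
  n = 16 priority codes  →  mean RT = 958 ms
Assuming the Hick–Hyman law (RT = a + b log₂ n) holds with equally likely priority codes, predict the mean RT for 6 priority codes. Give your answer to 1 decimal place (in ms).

757.1 ms

Fit slope and intercept:
  b = (958 − 816) / (log₂ 16 − log₂ 8) = 142 / (4 − 3) = 142.000 ms/bit
  a = 816 − 142.000 × 3 = 390.000 ms
Then RT(6) = 390.000 + 142.000 × log₂ 6 = 390.000 + 142.000 × 2.5850 ≈ 757.065 ms.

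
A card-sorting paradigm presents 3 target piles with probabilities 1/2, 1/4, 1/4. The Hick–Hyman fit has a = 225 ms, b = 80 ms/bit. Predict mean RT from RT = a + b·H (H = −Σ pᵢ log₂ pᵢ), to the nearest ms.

345 ms

Each term −pᵢ log₂ pᵢ: 0.5·1 + 0.25·2 + 0.25·2; summed, H = 1.500 bits.
Mean RT = a + bH = 225 + 80·1.500 = 345.00 ms.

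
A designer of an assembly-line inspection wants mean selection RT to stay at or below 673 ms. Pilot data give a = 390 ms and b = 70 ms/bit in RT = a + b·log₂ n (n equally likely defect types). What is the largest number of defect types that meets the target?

Information budget: (673 − 390)/70 = 4.0429 bits, so n ≤ 2^4.0429 = 16.482 → at most 16.

16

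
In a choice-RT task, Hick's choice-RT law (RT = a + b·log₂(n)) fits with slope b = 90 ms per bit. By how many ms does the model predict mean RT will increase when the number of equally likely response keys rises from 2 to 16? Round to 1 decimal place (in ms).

270.0 ms

Only the slope matters, since a is common to both: ΔRT = b·log₂(n₂/n₁).
log₂(16) − log₂(2) = log₂(16/2) = log₂(8) = 3.
ΔRT = 90 × 3.0000 = 270.000 ms.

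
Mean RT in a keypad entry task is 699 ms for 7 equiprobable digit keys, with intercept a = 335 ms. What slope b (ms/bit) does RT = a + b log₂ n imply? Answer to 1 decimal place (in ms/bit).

129.7 ms/bit

7 alternatives carry log₂ 7 = 2.8074 bits; the choice cost is 699 − 335 = 364 ms, so b = 364/2.8074 = 129.659 ms/bit.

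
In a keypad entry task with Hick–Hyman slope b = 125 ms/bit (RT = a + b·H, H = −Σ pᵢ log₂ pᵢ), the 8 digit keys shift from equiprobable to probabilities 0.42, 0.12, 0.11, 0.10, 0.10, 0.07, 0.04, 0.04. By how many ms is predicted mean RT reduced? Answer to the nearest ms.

Equiprobable entropy H₀ = log₂ 8 = 3.0000 bits.
Skewed entropy H = −Σ pᵢ log₂ pᵢ = 2.5474 bits.
ΔRT = b·(H₀ − H) = 125 × 0.4526 = 56.57 ms.

57 ms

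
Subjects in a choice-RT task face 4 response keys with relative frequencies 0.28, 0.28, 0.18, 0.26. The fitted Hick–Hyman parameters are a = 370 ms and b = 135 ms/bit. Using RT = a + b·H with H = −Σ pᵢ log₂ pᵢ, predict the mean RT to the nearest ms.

H = 0.28·log₂(1/0.28) + 0.28·log₂(1/0.28) + 0.18·log₂(1/0.18) + 0.26·log₂(1/0.26) = 1.9790 bits.
RT = 370 + 135 × 1.9790 = 637.17 ms.

637 ms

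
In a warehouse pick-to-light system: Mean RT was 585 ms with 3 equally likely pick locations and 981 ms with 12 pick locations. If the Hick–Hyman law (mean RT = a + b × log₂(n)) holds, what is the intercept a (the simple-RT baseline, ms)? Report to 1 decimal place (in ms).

The slope on a log₂ axis is (981 − 585) / (3.5850 − 1.5850) = 198.000 ms/bit.
Intercept: a = 585 − 198.000·log₂(3) = 271.177 ms.

271.2 ms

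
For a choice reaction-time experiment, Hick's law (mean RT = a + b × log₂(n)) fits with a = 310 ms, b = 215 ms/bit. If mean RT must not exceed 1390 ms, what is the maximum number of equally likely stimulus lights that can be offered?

32

Information budget: (1390 − 310)/215 = 5.0233 bits, so n ≤ 2^5.0233 = 32.520 → at most 32.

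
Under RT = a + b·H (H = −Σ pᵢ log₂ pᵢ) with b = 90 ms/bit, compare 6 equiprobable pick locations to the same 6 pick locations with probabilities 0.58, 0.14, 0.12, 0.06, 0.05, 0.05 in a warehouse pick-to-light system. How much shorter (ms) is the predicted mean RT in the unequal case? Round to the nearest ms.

62 ms

The RT saving is b·ΔH. Equiprobable H₀ = log₂(6) = 2.5850 bits; with the given probabilities H = 1.8957 bits.
b·(H₀ − H) = 90 × (2.5850 − 1.8957) = 62.03 ms.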